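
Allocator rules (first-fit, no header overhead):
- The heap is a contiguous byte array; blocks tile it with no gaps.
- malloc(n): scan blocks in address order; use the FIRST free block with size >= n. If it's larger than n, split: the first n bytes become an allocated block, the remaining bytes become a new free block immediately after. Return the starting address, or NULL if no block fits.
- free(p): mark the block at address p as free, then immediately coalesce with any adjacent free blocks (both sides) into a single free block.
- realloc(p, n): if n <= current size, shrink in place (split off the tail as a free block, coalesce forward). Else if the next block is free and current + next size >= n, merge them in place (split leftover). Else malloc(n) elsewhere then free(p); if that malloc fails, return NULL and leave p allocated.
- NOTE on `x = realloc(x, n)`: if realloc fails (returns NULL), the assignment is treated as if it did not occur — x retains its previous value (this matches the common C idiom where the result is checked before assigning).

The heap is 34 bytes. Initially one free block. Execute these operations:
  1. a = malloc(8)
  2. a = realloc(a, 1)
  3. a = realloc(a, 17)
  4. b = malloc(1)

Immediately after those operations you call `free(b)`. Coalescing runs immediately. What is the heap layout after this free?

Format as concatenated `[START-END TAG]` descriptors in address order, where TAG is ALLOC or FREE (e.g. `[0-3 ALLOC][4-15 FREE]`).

Answer: [0-16 ALLOC][17-33 FREE]

Derivation:
Op 1: a = malloc(8) -> a = 0; heap: [0-7 ALLOC][8-33 FREE]
Op 2: a = realloc(a, 1) -> a = 0; heap: [0-0 ALLOC][1-33 FREE]
Op 3: a = realloc(a, 17) -> a = 0; heap: [0-16 ALLOC][17-33 FREE]
Op 4: b = malloc(1) -> b = 17; heap: [0-16 ALLOC][17-17 ALLOC][18-33 FREE]
free(b): b = 17 -> block [17-17 ALLOC]; mark free, coalesce with adjacent free neighbors -> [0-16 ALLOC][17-33 FREE]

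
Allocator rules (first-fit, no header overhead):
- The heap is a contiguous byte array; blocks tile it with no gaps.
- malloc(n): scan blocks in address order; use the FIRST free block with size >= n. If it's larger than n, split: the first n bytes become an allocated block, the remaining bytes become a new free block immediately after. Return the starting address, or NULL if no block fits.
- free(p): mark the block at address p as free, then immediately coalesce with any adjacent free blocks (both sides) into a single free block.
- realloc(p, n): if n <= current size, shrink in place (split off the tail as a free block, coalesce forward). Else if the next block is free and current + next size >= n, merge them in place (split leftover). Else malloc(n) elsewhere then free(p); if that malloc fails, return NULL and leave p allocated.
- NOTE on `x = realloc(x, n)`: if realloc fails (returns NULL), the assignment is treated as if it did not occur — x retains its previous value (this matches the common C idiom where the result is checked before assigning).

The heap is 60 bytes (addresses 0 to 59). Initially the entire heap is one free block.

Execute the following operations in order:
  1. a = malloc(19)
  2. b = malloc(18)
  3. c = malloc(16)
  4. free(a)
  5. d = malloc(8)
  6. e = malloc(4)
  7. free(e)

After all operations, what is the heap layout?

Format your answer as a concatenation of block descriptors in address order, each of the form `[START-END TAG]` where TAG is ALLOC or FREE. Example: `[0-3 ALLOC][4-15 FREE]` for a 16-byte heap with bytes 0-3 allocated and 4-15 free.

Op 1: a = malloc(19) -> a = 0; heap: [0-18 ALLOC][19-59 FREE]
Op 2: b = malloc(18) -> b = 19; heap: [0-18 ALLOC][19-36 ALLOC][37-59 FREE]
Op 3: c = malloc(16) -> c = 37; heap: [0-18 ALLOC][19-36 ALLOC][37-52 ALLOC][53-59 FREE]
Op 4: free(a) -> (freed a); heap: [0-18 FREE][19-36 ALLOC][37-52 ALLOC][53-59 FREE]
Op 5: d = malloc(8) -> d = 0; heap: [0-7 ALLOC][8-18 FREE][19-36 ALLOC][37-52 ALLOC][53-59 FREE]
Op 6: e = malloc(4) -> e = 8; heap: [0-7 ALLOC][8-11 ALLOC][12-18 FREE][19-36 ALLOC][37-52 ALLOC][53-59 FREE]
Op 7: free(e) -> (freed e); heap: [0-7 ALLOC][8-18 FREE][19-36 ALLOC][37-52 ALLOC][53-59 FREE]

Answer: [0-7 ALLOC][8-18 FREE][19-36 ALLOC][37-52 ALLOC][53-59 FREE]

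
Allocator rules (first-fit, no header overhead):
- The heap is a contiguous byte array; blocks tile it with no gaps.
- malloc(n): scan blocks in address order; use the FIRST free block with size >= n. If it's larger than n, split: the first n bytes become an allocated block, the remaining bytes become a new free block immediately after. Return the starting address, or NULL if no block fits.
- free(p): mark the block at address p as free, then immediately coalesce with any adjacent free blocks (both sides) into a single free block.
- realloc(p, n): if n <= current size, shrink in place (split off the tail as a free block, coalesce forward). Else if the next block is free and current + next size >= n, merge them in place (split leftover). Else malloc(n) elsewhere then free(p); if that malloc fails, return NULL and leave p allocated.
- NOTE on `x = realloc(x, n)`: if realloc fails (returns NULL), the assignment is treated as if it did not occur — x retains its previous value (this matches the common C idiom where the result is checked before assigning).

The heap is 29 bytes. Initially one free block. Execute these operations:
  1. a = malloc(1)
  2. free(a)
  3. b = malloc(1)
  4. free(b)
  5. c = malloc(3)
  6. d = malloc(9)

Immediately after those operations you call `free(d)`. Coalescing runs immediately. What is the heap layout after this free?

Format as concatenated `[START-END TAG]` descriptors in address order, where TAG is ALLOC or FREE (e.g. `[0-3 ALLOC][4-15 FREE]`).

Op 1: a = malloc(1) -> a = 0; heap: [0-0 ALLOC][1-28 FREE]
Op 2: free(a) -> (freed a); heap: [0-28 FREE]
Op 3: b = malloc(1) -> b = 0; heap: [0-0 ALLOC][1-28 FREE]
Op 4: free(b) -> (freed b); heap: [0-28 FREE]
Op 5: c = malloc(3) -> c = 0; heap: [0-2 ALLOC][3-28 FREE]
Op 6: d = malloc(9) -> d = 3; heap: [0-2 ALLOC][3-11 ALLOC][12-28 FREE]
free(d): d = 3 -> block [3-11 ALLOC]; mark free, coalesce with adjacent free neighbors -> [0-2 ALLOC][3-28 FREE]

Answer: [0-2 ALLOC][3-28 FREE]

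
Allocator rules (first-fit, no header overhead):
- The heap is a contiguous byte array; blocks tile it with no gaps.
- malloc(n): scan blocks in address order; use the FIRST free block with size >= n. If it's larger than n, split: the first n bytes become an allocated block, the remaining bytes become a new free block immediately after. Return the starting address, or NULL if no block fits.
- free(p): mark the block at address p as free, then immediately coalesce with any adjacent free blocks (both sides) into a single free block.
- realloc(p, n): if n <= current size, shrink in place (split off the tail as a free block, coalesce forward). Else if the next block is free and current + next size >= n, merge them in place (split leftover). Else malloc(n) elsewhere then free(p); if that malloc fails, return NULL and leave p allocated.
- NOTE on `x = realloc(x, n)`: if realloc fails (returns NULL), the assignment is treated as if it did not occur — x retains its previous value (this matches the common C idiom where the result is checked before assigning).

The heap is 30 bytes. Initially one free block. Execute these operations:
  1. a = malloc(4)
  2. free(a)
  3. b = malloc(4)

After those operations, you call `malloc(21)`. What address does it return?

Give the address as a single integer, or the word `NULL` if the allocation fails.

Answer: 4

Derivation:
Op 1: a = malloc(4) -> a = 0; heap: [0-3 ALLOC][4-29 FREE]
Op 2: free(a) -> (freed a); heap: [0-29 FREE]
Op 3: b = malloc(4) -> b = 0; heap: [0-3 ALLOC][4-29 FREE]
malloc(21): first-fit scan over [0-3 ALLOC][4-29 FREE] -> 4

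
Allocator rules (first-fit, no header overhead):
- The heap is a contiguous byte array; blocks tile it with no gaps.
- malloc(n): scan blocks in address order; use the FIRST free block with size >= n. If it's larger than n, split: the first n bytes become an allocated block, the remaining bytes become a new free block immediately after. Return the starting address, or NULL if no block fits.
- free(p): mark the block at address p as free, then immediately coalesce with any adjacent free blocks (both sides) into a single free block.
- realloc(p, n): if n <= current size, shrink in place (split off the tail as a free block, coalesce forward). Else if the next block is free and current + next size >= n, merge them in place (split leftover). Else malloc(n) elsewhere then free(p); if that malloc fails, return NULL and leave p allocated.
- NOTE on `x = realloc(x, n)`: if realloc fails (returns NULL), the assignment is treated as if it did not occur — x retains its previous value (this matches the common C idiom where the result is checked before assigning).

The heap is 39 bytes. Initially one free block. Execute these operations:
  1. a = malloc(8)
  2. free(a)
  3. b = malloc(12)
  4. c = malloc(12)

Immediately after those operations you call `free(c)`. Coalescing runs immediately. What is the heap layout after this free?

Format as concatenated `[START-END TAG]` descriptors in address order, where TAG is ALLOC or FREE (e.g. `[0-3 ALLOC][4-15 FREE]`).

Op 1: a = malloc(8) -> a = 0; heap: [0-7 ALLOC][8-38 FREE]
Op 2: free(a) -> (freed a); heap: [0-38 FREE]
Op 3: b = malloc(12) -> b = 0; heap: [0-11 ALLOC][12-38 FREE]
Op 4: c = malloc(12) -> c = 12; heap: [0-11 ALLOC][12-23 ALLOC][24-38 FREE]
free(c): c = 12 -> block [12-23 ALLOC]; mark free, coalesce with adjacent free neighbors -> [0-11 ALLOC][12-38 FREE]

Answer: [0-11 ALLOC][12-38 FREE]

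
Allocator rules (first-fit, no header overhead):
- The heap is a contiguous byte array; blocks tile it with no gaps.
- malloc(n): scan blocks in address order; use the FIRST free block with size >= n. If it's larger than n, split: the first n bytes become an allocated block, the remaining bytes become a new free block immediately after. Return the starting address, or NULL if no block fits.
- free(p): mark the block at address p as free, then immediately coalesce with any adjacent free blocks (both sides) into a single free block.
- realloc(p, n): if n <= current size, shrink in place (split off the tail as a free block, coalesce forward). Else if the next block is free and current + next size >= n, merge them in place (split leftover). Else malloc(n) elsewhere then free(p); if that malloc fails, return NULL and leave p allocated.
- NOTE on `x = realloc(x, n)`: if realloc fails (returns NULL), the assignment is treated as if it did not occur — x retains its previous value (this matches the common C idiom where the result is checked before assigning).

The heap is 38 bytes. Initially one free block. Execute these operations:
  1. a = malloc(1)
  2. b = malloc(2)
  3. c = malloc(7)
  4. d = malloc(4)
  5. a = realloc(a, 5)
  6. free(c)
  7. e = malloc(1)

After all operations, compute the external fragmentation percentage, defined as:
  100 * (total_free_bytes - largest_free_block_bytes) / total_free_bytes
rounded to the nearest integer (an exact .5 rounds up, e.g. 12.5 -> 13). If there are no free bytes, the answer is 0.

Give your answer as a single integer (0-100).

Op 1: a = malloc(1) -> a = 0; heap: [0-0 ALLOC][1-37 FREE]
Op 2: b = malloc(2) -> b = 1; heap: [0-0 ALLOC][1-2 ALLOC][3-37 FREE]
Op 3: c = malloc(7) -> c = 3; heap: [0-0 ALLOC][1-2 ALLOC][3-9 ALLOC][10-37 FREE]
Op 4: d = malloc(4) -> d = 10; heap: [0-0 ALLOC][1-2 ALLOC][3-9 ALLOC][10-13 ALLOC][14-37 FREE]
Op 5: a = realloc(a, 5) -> a = 14; heap: [0-0 FREE][1-2 ALLOC][3-9 ALLOC][10-13 ALLOC][14-18 ALLOC][19-37 FREE]
Op 6: free(c) -> (freed c); heap: [0-0 FREE][1-2 ALLOC][3-9 FREE][10-13 ALLOC][14-18 ALLOC][19-37 FREE]
Op 7: e = malloc(1) -> e = 0; heap: [0-0 ALLOC][1-2 ALLOC][3-9 FREE][10-13 ALLOC][14-18 ALLOC][19-37 FREE]
Free blocks: [7 19] total_free=26 largest=19 -> 100*(26-19)/26 = 700/26 ≈ 26.923 -> rounds to 27

Answer: 27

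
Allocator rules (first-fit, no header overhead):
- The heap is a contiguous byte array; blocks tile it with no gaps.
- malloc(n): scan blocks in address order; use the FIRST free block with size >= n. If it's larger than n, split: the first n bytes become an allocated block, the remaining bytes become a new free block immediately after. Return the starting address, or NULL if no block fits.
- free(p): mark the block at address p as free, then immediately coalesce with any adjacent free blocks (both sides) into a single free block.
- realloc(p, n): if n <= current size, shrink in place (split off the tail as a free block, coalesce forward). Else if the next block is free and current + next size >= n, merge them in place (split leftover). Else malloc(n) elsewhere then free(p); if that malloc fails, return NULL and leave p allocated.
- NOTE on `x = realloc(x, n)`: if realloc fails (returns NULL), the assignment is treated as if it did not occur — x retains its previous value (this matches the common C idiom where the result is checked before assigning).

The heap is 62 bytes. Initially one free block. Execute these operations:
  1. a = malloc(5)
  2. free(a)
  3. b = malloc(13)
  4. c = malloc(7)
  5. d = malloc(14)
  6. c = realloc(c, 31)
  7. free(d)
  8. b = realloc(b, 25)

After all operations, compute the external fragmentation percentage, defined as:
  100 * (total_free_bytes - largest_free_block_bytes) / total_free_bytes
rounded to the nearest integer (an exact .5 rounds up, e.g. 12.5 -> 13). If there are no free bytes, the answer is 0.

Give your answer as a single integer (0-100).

Answer: 43

Derivation:
Op 1: a = malloc(5) -> a = 0; heap: [0-4 ALLOC][5-61 FREE]
Op 2: free(a) -> (freed a); heap: [0-61 FREE]
Op 3: b = malloc(13) -> b = 0; heap: [0-12 ALLOC][13-61 FREE]
Op 4: c = malloc(7) -> c = 13; heap: [0-12 ALLOC][13-19 ALLOC][20-61 FREE]
Op 5: d = malloc(14) -> d = 20; heap: [0-12 ALLOC][13-19 ALLOC][20-33 ALLOC][34-61 FREE]
Op 6: c = realloc(c, 31) -> NULL (c unchanged); heap: [0-12 ALLOC][13-19 ALLOC][20-33 ALLOC][34-61 FREE]
Op 7: free(d) -> (freed d); heap: [0-12 ALLOC][13-19 ALLOC][20-61 FREE]
Op 8: b = realloc(b, 25) -> b = 20; heap: [0-12 FREE][13-19 ALLOC][20-44 ALLOC][45-61 FREE]
Free blocks: [13 17] total_free=30 largest=17 -> 100*(30-17)/30 = 1300/30 ≈ 43.333 -> rounds to 43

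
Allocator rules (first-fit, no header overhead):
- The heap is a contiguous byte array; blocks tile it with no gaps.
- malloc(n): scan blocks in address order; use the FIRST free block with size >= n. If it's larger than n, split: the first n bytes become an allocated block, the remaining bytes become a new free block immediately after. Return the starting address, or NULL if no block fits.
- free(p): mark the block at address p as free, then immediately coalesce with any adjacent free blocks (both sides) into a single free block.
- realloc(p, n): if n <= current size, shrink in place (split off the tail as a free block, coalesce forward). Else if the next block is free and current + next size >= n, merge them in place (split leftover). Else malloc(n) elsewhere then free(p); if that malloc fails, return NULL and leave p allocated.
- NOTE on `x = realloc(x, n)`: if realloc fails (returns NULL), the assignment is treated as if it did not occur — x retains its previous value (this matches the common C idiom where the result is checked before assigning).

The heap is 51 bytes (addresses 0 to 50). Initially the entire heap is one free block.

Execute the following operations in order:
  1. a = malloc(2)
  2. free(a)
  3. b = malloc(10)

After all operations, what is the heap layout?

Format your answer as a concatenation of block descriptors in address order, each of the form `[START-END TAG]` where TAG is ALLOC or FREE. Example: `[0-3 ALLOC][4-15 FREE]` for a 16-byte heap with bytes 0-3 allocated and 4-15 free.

Answer: [0-9 ALLOC][10-50 FREE]

Derivation:
Op 1: a = malloc(2) -> a = 0; heap: [0-1 ALLOC][2-50 FREE]
Op 2: free(a) -> (freed a); heap: [0-50 FREE]
Op 3: b = malloc(10) -> b = 0; heap: [0-9 ALLOC][10-50 FREE]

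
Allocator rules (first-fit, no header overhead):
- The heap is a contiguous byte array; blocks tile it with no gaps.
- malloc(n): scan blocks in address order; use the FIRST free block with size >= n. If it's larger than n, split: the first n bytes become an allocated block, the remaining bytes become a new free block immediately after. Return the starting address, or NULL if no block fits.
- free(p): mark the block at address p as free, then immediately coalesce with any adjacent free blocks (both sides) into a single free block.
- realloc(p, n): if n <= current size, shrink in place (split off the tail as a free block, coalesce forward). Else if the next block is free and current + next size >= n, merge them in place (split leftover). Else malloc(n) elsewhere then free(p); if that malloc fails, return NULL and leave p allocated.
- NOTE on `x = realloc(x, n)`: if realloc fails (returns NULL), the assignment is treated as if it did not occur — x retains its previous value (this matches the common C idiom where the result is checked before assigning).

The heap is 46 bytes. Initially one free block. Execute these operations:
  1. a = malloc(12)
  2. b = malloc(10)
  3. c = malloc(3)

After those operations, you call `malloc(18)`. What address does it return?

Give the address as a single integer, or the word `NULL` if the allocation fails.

Op 1: a = malloc(12) -> a = 0; heap: [0-11 ALLOC][12-45 FREE]
Op 2: b = malloc(10) -> b = 12; heap: [0-11 ALLOC][12-21 ALLOC][22-45 FREE]
Op 3: c = malloc(3) -> c = 22; heap: [0-11 ALLOC][12-21 ALLOC][22-24 ALLOC][25-45 FREE]
malloc(18): first-fit scan over [0-11 ALLOC][12-21 ALLOC][22-24 ALLOC][25-45 FREE] -> 25

Answer: 25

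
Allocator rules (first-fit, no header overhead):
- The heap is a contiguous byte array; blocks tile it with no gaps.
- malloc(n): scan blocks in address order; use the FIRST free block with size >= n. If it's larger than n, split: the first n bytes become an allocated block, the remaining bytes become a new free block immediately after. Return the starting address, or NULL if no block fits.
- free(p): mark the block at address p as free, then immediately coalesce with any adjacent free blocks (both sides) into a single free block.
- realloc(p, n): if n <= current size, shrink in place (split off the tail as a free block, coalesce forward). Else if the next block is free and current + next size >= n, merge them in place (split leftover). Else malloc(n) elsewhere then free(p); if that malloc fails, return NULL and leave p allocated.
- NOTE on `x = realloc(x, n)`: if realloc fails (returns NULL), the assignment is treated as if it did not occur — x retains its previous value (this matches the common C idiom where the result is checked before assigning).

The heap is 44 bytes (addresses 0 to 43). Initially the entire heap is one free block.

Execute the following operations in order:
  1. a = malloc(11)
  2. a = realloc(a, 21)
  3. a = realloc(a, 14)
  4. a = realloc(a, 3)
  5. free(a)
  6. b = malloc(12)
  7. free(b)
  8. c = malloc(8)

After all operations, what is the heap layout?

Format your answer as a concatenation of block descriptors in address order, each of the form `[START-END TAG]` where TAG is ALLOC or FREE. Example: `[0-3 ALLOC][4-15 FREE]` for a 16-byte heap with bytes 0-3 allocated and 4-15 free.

Answer: [0-7 ALLOC][8-43 FREE]

Derivation:
Op 1: a = malloc(11) -> a = 0; heap: [0-10 ALLOC][11-43 FREE]
Op 2: a = realloc(a, 21) -> a = 0; heap: [0-20 ALLOC][21-43 FREE]
Op 3: a = realloc(a, 14) -> a = 0; heap: [0-13 ALLOC][14-43 FREE]
Op 4: a = realloc(a, 3) -> a = 0; heap: [0-2 ALLOC][3-43 FREE]
Op 5: free(a) -> (freed a); heap: [0-43 FREE]
Op 6: b = malloc(12) -> b = 0; heap: [0-11 ALLOC][12-43 FREE]
Op 7: free(b) -> (freed b); heap: [0-43 FREE]
Op 8: c = malloc(8) -> c = 0; heap: [0-7 ALLOC][8-43 FREE]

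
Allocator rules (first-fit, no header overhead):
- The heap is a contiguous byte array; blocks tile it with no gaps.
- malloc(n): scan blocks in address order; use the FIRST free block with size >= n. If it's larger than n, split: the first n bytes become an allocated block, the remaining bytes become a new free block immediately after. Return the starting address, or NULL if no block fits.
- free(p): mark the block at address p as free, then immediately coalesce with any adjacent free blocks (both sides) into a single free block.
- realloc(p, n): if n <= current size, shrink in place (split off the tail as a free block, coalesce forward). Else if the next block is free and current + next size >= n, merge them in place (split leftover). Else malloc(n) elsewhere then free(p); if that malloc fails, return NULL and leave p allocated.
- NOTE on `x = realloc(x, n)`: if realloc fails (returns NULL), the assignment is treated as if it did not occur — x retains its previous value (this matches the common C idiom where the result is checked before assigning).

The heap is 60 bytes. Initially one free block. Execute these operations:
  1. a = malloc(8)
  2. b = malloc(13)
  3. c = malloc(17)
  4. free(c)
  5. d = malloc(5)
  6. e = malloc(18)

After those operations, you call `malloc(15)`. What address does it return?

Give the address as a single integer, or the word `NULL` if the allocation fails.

Op 1: a = malloc(8) -> a = 0; heap: [0-7 ALLOC][8-59 FREE]
Op 2: b = malloc(13) -> b = 8; heap: [0-7 ALLOC][8-20 ALLOC][21-59 FREE]
Op 3: c = malloc(17) -> c = 21; heap: [0-7 ALLOC][8-20 ALLOC][21-37 ALLOC][38-59 FREE]
Op 4: free(c) -> (freed c); heap: [0-7 ALLOC][8-20 ALLOC][21-59 FREE]
Op 5: d = malloc(5) -> d = 21; heap: [0-7 ALLOC][8-20 ALLOC][21-25 ALLOC][26-59 FREE]
Op 6: e = malloc(18) -> e = 26; heap: [0-7 ALLOC][8-20 ALLOC][21-25 ALLOC][26-43 ALLOC][44-59 FREE]
malloc(15): first-fit scan over [0-7 ALLOC][8-20 ALLOC][21-25 ALLOC][26-43 ALLOC][44-59 FREE] -> 44

Answer: 44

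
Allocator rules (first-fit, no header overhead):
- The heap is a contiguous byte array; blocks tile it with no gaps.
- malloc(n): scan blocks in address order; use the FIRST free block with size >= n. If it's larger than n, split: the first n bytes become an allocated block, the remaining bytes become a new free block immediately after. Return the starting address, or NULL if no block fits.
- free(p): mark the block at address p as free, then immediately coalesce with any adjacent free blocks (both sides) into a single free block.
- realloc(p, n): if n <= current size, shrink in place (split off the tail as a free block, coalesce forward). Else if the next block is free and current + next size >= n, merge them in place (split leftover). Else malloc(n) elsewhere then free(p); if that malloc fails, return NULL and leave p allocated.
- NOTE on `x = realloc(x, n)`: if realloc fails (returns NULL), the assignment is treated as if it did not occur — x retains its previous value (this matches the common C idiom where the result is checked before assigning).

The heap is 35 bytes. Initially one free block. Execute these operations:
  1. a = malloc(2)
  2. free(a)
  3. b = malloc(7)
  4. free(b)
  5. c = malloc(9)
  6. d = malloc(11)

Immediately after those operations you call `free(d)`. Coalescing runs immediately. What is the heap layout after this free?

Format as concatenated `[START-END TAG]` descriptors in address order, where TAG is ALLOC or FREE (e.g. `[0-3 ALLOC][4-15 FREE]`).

Answer: [0-8 ALLOC][9-34 FREE]

Derivation:
Op 1: a = malloc(2) -> a = 0; heap: [0-1 ALLOC][2-34 FREE]
Op 2: free(a) -> (freed a); heap: [0-34 FREE]
Op 3: b = malloc(7) -> b = 0; heap: [0-6 ALLOC][7-34 FREE]
Op 4: free(b) -> (freed b); heap: [0-34 FREE]
Op 5: c = malloc(9) -> c = 0; heap: [0-8 ALLOC][9-34 FREE]
Op 6: d = malloc(11) -> d = 9; heap: [0-8 ALLOC][9-19 ALLOC][20-34 FREE]
free(d): d = 9 -> block [9-19 ALLOC]; mark free, coalesce with adjacent free neighbors -> [0-8 ALLOC][9-34 FREE]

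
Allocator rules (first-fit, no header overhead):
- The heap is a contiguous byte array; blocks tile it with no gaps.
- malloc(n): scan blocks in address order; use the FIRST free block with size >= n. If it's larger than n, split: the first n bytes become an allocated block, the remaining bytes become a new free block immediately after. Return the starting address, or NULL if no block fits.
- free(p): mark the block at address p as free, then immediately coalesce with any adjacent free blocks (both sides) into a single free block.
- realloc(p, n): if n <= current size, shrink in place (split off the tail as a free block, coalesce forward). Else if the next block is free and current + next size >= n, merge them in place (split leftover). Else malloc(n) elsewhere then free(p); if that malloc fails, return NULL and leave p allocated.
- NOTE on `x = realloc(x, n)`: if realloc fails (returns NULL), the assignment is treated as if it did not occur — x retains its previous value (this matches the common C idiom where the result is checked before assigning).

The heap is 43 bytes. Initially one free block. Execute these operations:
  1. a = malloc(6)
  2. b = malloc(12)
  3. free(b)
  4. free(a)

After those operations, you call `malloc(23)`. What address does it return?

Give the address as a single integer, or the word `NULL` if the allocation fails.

Op 1: a = malloc(6) -> a = 0; heap: [0-5 ALLOC][6-42 FREE]
Op 2: b = malloc(12) -> b = 6; heap: [0-5 ALLOC][6-17 ALLOC][18-42 FREE]
Op 3: free(b) -> (freed b); heap: [0-5 ALLOC][6-42 FREE]
Op 4: free(a) -> (freed a); heap: [0-42 FREE]
malloc(23): first-fit scan over [0-42 FREE] -> 0

Answer: 0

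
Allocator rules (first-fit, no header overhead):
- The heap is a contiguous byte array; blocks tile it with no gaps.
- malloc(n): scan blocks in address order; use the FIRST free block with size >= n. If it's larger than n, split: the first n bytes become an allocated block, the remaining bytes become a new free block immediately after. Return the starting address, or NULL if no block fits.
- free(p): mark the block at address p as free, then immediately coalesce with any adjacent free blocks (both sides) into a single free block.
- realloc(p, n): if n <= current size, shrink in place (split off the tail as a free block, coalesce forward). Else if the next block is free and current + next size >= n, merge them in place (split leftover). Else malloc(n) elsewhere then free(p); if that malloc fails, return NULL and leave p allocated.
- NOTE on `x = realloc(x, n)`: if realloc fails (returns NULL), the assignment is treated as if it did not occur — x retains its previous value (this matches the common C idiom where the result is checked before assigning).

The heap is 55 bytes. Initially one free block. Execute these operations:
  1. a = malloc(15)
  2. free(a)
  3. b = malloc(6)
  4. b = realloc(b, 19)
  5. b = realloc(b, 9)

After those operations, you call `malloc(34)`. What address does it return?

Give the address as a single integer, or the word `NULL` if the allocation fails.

Op 1: a = malloc(15) -> a = 0; heap: [0-14 ALLOC][15-54 FREE]
Op 2: free(a) -> (freed a); heap: [0-54 FREE]
Op 3: b = malloc(6) -> b = 0; heap: [0-5 ALLOC][6-54 FREE]
Op 4: b = realloc(b, 19) -> b = 0; heap: [0-18 ALLOC][19-54 FREE]
Op 5: b = realloc(b, 9) -> b = 0; heap: [0-8 ALLOC][9-54 FREE]
malloc(34): first-fit scan over [0-8 ALLOC][9-54 FREE] -> 9

Answer: 9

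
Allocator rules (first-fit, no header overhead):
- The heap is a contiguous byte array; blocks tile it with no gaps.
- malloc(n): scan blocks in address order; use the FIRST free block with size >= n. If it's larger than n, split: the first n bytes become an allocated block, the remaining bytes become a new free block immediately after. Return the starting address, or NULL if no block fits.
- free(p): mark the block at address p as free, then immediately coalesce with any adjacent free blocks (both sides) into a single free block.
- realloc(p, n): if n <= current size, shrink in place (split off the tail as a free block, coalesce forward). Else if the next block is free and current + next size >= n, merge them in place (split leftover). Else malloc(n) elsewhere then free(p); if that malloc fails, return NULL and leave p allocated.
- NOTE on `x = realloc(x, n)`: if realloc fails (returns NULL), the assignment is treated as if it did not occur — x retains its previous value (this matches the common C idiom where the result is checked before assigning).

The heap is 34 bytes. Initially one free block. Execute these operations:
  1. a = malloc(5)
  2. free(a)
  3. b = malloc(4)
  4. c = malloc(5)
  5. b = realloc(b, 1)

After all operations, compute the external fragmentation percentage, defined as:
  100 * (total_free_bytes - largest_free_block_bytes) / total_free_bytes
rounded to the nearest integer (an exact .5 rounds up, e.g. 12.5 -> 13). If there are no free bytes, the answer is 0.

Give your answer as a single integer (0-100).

Answer: 11

Derivation:
Op 1: a = malloc(5) -> a = 0; heap: [0-4 ALLOC][5-33 FREE]
Op 2: free(a) -> (freed a); heap: [0-33 FREE]
Op 3: b = malloc(4) -> b = 0; heap: [0-3 ALLOC][4-33 FREE]
Op 4: c = malloc(5) -> c = 4; heap: [0-3 ALLOC][4-8 ALLOC][9-33 FREE]
Op 5: b = realloc(b, 1) -> b = 0; heap: [0-0 ALLOC][1-3 FREE][4-8 ALLOC][9-33 FREE]
Free blocks: [3 25] total_free=28 largest=25 -> 100*(28-25)/28 = 300/28 ≈ 10.714 -> rounds to 11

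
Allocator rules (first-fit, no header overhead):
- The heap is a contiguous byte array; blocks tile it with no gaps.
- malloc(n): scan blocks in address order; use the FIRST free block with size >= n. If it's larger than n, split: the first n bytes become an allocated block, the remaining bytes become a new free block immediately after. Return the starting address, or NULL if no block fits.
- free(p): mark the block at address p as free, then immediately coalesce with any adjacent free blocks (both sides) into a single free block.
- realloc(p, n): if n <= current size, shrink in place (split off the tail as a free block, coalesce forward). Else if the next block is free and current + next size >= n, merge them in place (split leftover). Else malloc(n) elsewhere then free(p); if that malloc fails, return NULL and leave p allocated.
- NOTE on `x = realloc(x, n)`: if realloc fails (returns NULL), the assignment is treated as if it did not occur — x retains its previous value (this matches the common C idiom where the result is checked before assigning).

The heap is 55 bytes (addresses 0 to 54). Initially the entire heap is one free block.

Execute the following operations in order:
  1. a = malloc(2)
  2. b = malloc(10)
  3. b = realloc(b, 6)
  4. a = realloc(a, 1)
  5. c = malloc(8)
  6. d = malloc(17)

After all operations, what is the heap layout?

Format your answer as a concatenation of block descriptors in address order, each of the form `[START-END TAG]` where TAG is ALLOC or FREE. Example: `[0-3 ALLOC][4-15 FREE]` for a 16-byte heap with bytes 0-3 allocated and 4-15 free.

Answer: [0-0 ALLOC][1-1 FREE][2-7 ALLOC][8-15 ALLOC][16-32 ALLOC][33-54 FREE]

Derivation:
Op 1: a = malloc(2) -> a = 0; heap: [0-1 ALLOC][2-54 FREE]
Op 2: b = malloc(10) -> b = 2; heap: [0-1 ALLOC][2-11 ALLOC][12-54 FREE]
Op 3: b = realloc(b, 6) -> b = 2; heap: [0-1 ALLOC][2-7 ALLOC][8-54 FREE]
Op 4: a = realloc(a, 1) -> a = 0; heap: [0-0 ALLOC][1-1 FREE][2-7 ALLOC][8-54 FREE]
Op 5: c = malloc(8) -> c = 8; heap: [0-0 ALLOC][1-1 FREE][2-7 ALLOC][8-15 ALLOC][16-54 FREE]
Op 6: d = malloc(17) -> d = 16; heap: [0-0 ALLOC][1-1 FREE][2-7 ALLOC][8-15 ALLOC][16-32 ALLOC][33-54 FREE]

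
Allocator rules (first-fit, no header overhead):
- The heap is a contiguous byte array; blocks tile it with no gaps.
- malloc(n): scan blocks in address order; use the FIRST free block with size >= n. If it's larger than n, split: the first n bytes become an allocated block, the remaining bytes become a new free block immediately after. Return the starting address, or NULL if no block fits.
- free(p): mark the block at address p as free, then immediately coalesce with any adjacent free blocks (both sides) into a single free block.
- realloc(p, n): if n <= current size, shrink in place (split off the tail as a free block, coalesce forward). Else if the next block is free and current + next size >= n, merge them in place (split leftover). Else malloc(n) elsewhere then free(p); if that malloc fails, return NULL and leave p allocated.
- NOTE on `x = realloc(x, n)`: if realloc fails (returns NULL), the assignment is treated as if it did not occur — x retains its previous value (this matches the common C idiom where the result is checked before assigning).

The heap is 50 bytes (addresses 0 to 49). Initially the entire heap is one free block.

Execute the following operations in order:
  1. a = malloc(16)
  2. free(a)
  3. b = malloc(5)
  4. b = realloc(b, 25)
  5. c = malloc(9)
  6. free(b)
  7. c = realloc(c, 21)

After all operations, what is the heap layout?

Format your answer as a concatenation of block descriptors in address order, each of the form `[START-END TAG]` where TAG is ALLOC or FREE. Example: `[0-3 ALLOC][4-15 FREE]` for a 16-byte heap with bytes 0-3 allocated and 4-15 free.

Op 1: a = malloc(16) -> a = 0; heap: [0-15 ALLOC][16-49 FREE]
Op 2: free(a) -> (freed a); heap: [0-49 FREE]
Op 3: b = malloc(5) -> b = 0; heap: [0-4 ALLOC][5-49 FREE]
Op 4: b = realloc(b, 25) -> b = 0; heap: [0-24 ALLOC][25-49 FREE]
Op 5: c = malloc(9) -> c = 25; heap: [0-24 ALLOC][25-33 ALLOC][34-49 FREE]
Op 6: free(b) -> (freed b); heap: [0-24 FREE][25-33 ALLOC][34-49 FREE]
Op 7: c = realloc(c, 21) -> c = 25; heap: [0-24 FREE][25-45 ALLOC][46-49 FREE]

Answer: [0-24 FREE][25-45 ALLOC][46-49 FREE]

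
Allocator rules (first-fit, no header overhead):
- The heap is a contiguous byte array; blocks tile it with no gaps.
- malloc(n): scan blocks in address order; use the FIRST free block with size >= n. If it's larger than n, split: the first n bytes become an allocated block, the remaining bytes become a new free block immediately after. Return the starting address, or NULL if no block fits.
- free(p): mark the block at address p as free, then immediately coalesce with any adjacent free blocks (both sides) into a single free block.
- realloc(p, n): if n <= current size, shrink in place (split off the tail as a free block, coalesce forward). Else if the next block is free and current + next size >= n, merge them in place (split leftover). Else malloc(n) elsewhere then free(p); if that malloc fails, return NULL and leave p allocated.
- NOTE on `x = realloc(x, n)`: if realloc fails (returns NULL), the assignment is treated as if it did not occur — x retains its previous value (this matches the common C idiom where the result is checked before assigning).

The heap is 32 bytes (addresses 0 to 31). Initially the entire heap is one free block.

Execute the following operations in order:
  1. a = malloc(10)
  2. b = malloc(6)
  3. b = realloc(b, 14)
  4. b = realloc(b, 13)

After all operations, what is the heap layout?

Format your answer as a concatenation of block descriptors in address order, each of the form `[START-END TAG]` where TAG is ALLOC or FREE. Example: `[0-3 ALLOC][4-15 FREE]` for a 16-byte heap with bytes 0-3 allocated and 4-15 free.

Op 1: a = malloc(10) -> a = 0; heap: [0-9 ALLOC][10-31 FREE]
Op 2: b = malloc(6) -> b = 10; heap: [0-9 ALLOC][10-15 ALLOC][16-31 FREE]
Op 3: b = realloc(b, 14) -> b = 10; heap: [0-9 ALLOC][10-23 ALLOC][24-31 FREE]
Op 4: b = realloc(b, 13) -> b = 10; heap: [0-9 ALLOC][10-22 ALLOC][23-31 FREE]

Answer: [0-9 ALLOC][10-22 ALLOC][23-31 FREE]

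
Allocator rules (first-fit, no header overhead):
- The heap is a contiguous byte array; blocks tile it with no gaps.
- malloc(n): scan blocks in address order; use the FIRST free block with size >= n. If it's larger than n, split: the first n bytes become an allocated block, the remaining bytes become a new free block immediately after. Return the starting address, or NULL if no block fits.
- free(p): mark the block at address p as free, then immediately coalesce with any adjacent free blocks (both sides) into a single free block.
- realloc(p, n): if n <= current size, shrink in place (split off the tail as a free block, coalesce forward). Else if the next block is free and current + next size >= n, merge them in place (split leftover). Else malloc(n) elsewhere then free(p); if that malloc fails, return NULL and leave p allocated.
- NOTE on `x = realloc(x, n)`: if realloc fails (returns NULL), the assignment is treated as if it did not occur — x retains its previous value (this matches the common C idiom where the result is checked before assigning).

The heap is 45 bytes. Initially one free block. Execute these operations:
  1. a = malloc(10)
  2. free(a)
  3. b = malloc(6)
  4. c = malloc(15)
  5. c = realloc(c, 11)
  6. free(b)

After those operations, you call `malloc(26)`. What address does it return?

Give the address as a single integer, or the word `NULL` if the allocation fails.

Answer: 17

Derivation:
Op 1: a = malloc(10) -> a = 0; heap: [0-9 ALLOC][10-44 FREE]
Op 2: free(a) -> (freed a); heap: [0-44 FREE]
Op 3: b = malloc(6) -> b = 0; heap: [0-5 ALLOC][6-44 FREE]
Op 4: c = malloc(15) -> c = 6; heap: [0-5 ALLOC][6-20 ALLOC][21-44 FREE]
Op 5: c = realloc(c, 11) -> c = 6; heap: [0-5 ALLOC][6-16 ALLOC][17-44 FREE]
Op 6: free(b) -> (freed b); heap: [0-5 FREE][6-16 ALLOC][17-44 FREE]
malloc(26): first-fit scan over [0-5 FREE][6-16 ALLOC][17-44 FREE] -> 17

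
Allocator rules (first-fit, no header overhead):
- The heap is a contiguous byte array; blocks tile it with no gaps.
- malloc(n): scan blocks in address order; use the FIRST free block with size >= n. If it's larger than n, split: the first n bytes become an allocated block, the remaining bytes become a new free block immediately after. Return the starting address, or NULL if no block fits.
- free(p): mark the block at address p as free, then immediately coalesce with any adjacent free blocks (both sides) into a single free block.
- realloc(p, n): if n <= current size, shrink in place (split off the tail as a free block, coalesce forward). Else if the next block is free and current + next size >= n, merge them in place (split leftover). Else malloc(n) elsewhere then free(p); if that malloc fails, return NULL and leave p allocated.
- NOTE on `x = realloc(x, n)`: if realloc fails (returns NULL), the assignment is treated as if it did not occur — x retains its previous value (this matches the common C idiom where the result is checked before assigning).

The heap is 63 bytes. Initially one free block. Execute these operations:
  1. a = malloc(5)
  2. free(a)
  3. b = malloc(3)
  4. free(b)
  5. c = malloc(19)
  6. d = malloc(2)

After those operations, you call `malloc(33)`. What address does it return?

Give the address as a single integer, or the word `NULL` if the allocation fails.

Op 1: a = malloc(5) -> a = 0; heap: [0-4 ALLOC][5-62 FREE]
Op 2: free(a) -> (freed a); heap: [0-62 FREE]
Op 3: b = malloc(3) -> b = 0; heap: [0-2 ALLOC][3-62 FREE]
Op 4: free(b) -> (freed b); heap: [0-62 FREE]
Op 5: c = malloc(19) -> c = 0; heap: [0-18 ALLOC][19-62 FREE]
Op 6: d = malloc(2) -> d = 19; heap: [0-18 ALLOC][19-20 ALLOC][21-62 FREE]
malloc(33): first-fit scan over [0-18 ALLOC][19-20 ALLOC][21-62 FREE] -> 21

Answer: 21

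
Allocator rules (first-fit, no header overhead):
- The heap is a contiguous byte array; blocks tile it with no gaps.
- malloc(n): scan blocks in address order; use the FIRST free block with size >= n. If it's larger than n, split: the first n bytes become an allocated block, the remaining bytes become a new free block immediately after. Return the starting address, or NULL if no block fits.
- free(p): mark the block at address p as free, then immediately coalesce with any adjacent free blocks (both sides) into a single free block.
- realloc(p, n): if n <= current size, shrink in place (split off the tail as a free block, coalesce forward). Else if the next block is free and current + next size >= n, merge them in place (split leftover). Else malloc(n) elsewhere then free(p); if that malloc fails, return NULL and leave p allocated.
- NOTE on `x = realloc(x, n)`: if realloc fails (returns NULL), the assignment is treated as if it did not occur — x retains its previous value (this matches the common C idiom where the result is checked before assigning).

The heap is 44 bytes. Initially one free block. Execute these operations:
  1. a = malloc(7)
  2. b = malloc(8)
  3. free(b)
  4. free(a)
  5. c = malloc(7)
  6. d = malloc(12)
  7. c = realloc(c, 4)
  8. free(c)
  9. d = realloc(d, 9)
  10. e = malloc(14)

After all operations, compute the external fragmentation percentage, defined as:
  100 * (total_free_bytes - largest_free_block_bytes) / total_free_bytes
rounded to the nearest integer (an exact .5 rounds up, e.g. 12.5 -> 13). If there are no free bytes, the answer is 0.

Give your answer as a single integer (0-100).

Answer: 33

Derivation:
Op 1: a = malloc(7) -> a = 0; heap: [0-6 ALLOC][7-43 FREE]
Op 2: b = malloc(8) -> b = 7; heap: [0-6 ALLOC][7-14 ALLOC][15-43 FREE]
Op 3: free(b) -> (freed b); heap: [0-6 ALLOC][7-43 FREE]
Op 4: free(a) -> (freed a); heap: [0-43 FREE]
Op 5: c = malloc(7) -> c = 0; heap: [0-6 ALLOC][7-43 FREE]
Op 6: d = malloc(12) -> d = 7; heap: [0-6 ALLOC][7-18 ALLOC][19-43 FREE]
Op 7: c = realloc(c, 4) -> c = 0; heap: [0-3 ALLOC][4-6 FREE][7-18 ALLOC][19-43 FREE]
Op 8: free(c) -> (freed c); heap: [0-6 FREE][7-18 ALLOC][19-43 FREE]
Op 9: d = realloc(d, 9) -> d = 7; heap: [0-6 FREE][7-15 ALLOC][16-43 FREE]
Op 10: e = malloc(14) -> e = 16; heap: [0-6 FREE][7-15 ALLOC][16-29 ALLOC][30-43 FREE]
Free blocks: [7 14] total_free=21 largest=14 -> 100*(21-14)/21 = 700/21 ≈ 33.333 -> rounds to 33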